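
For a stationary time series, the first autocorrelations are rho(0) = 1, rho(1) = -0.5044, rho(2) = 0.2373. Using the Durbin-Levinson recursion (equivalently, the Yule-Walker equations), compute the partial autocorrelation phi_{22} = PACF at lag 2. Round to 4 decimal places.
\phi_{22} = -0.0230

The PACF at lag k is phi_{kk}, the last component of the solution
to the Yule-Walker system G_k phi = r_k where
  (G_k)_{ij} = rho(|i - j|), (r_k)_i = rho(i), i,j = 1..k.
Equivalently, Durbin-Levinson gives phi_{kk} iteratively:
  phi_{11} = rho(1)
  phi_{kk} = [rho(k) - sum_{j=1..k-1} phi_{k-1,j} rho(k-j)]
            / [1 - sum_{j=1..k-1} phi_{k-1,j} rho(j)],
  phi_{k,j} = phi_{k-1,j} - phi_{kk} phi_{k-1,k-j},  j = 1..k-1.
Step k = 1:
  phi_11 = rho(1) = -0.5044.
Step k = 2:
  phi_22 = [rho(2) - phi_11 rho(1)] / [1 - phi_11 rho(1)] = [0.2373 - (-0.5044)(-0.5044)] / [1 - (-0.5044)(-0.5044)]
         = -0.01711936 / 0.74558064 = -0.023.
Therefore phi_{22} = -0.0230.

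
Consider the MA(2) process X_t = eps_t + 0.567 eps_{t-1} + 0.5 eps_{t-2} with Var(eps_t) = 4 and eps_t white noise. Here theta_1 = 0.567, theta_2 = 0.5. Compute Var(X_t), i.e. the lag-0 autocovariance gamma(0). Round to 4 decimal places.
\gamma(0) = 6.2860

For an MA(q) process X_t = eps_t + sum_i theta_i eps_{t-i} with
Var(eps_t) = sigma^2, the variance is
  gamma(0) = sigma^2 * (1 + sum_i theta_i^2).
  sum_i theta_i^2 = (0.567)^2 + (0.5)^2 = 0.321489 + 0.25 = 0.571489.
  gamma(0) = 4 * (1 + 0.571489) = 4 * 1.571489 = 6.285956, which rounds to 6.2860.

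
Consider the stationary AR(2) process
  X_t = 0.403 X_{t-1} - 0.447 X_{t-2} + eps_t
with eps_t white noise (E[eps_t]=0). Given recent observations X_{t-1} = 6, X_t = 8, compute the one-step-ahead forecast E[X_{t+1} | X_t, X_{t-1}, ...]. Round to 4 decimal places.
E[X_{t+1} \mid \mathcal F_t] = 0.5420

For an AR(p) model X_t = c + sum_i phi_i X_{t-i} + eps_t, the
one-step-ahead conditional mean is
  E[X_{t+1} | X_t, ...] = c + sum_i phi_i X_{t+1-i}.
Substitute known values:
  E[X_{t+1} | ...] = (0.403) * (8) + (-0.447) * (6)
                   = 0.5420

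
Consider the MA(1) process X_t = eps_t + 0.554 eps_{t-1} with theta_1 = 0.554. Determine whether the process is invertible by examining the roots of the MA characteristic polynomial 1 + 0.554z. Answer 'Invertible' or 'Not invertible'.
\text{Invertible}

The MA(q) characteristic polynomial is P(z) = 1 + 0.554z.
Invertibility requires all roots to lie outside the unit circle, i.e. |z| > 1 for every root.
This is linear in z: 1 + (0.554) z = 0  =>  z = -1/(0.554) = -1.805054,  |z| = 1.805054.
Moduli of all roots: 1.8051.
All moduli strictly greater than 1? Yes.
Verdict: Invertible.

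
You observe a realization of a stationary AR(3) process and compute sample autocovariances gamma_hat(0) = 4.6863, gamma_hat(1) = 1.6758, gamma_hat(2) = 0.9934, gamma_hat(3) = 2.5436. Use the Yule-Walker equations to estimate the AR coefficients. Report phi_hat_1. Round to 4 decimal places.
\hat\phi_{1} = 0.2740

The Yule-Walker equations for an AR(p) process read, in matrix form,
  Gamma_p phi = r_p,   with   (Gamma_p)_{ij} = gamma(|i - j|),
                       (r_p)_i = gamma(i),   i,j = 1..p.
Substitute the sample gammas (Toeplitz matrix and right-hand side of size 3):
  Gamma_p = [[4.6863, 1.6758, 0.9934], [1.6758, 4.6863, 1.6758], [0.9934, 1.6758, 4.6863]]
  r_p     = [1.6758, 0.9934, 2.5436]
Written out (R1..R3):
  (R1) 4.6863 phi_1 + 1.6758 phi_2 + 0.9934 phi_3 = 1.6758
  (R2) 1.6758 phi_1 + 4.6863 phi_2 + 1.6758 phi_3 = 0.9934
  (R3) 0.9934 phi_1 + 1.6758 phi_2 + 4.6863 phi_3 = 2.5436
Gaussian elimination:
  R2 <- R2 - (1.6758/4.6863) R1 = R2 - (0.357596) R1:  4.087041 phi_2 + 1.320565 phi_3 = 0.394141
  R3 <- R3 - (0.9934/4.6863) R1 = R3 - (0.21198) R1:  1.320565 phi_2 + 4.475719 phi_3 = 2.188365
  R3 <- R3 - (1.320565/4.087041) R2 = R3 - (0.32311) R2:  4.049032 phi_3 = 2.061014
Back-substitution:
  phi_hat_3 = 2.061014 / 4.049032 = 0.509014
  phi_hat_2 = (0.394141 - (1.320565)(0.509014)) / 4.087041 = -0.068031
  phi_hat_1 = (1.6758 - (1.6758)(-0.068031) - (0.9934)(0.509014)) / 4.6863 = 0.274022
So phi_hat = [0.2740, -0.0680, 0.5090].
Therefore phi_hat_1 = 0.2740.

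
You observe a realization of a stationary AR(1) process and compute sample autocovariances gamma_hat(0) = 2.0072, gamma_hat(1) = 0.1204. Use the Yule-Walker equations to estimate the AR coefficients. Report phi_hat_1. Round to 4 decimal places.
\hat\phi_{1} = 0.0600

The Yule-Walker equations for an AR(p) process read, in matrix form,
  Gamma_p phi = r_p,   with   (Gamma_p)_{ij} = gamma(|i - j|),
                       (r_p)_i = gamma(i),   i,j = 1..p.
Substitute the sample gammas (Toeplitz matrix and right-hand side of size 1):
  Gamma_p = [[2.0072]]
  r_p     = [0.1204]
With p = 1 this is the single equation gamma(0) phi_1 = gamma(1):
  phi_hat_1 = gamma(1) / gamma(0) = 0.1204 / 2.0072 = 0.0600.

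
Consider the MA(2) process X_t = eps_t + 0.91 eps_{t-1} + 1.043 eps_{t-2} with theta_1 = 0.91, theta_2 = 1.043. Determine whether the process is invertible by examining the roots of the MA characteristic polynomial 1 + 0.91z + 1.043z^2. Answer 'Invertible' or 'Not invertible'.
\text{Not invertible}

The MA(q) characteristic polynomial is P(z) = 1 + 0.91z + 1.043z^2.
Invertibility requires all roots to lie outside the unit circle, i.e. |z| > 1 for every root.
Set 1 + (0.91) z + (1.043) z^2 = 0, i.e. a z^2 + b z + c = 0 with a = 1.043, b = 0.91, c = 1.
Discriminant D = b^2 - 4ac = (0.91)^2 - 4*(1.043)*1 = 0.8281 - (4.172) = -3.3439.
D < 0, so the roots are the complex-conjugate pair z = (-b +/- i sqrt(-D)) / (2a) = -0.4362 +/- 0.8766i.
For a conjugate pair |z|^2 = z * conj(z) = (product of roots) = c/a = 1/(1.043) = 0.958773, so |z| = sqrt(0.958773) = 0.9792 for both roots.
Moduli of all roots: 0.9792, 0.9792.
All moduli strictly greater than 1? No.
Verdict: Not invertible.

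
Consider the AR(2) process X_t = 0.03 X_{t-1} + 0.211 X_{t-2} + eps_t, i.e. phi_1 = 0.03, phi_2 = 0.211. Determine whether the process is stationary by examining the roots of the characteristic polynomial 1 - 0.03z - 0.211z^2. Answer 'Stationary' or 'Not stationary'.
\text{Stationary}

The AR(p) characteristic polynomial is P(z) = 1 - 0.03z - 0.211z^2.
Stationarity requires all roots to lie outside the unit circle, i.e. |z| > 1 for every root.
Set 1 + (-0.03) z + (-0.211) z^2 = 0, i.e. a z^2 + b z + c = 0 with a = -0.211, b = -0.03, c = 1.
Discriminant D = b^2 - 4ac = (-0.03)^2 - 4*(-0.211)*1 = 0.0009 - (-0.844) = 0.8449.
D >= 0, so the roots are real: z = (-b +/- sqrt(D)) / (2a) = (0.03 +/- 0.919184) / (-0.422).
  z_1 = (0.03 + 0.919184) / (-0.422) = -2.2493,   |z_1| = 2.2493.
  z_2 = (0.03 - 0.919184) / (-0.422) = 2.1071,   |z_2| = 2.1071.
Moduli of all roots: 2.2493, 2.1071.
All moduli strictly greater than 1? Yes.
Verdict: Stationary.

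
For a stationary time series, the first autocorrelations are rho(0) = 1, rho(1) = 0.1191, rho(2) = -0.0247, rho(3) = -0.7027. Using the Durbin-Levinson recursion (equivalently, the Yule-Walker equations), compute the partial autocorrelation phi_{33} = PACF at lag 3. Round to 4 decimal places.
\phi_{33} = -0.7060

The PACF at lag k is phi_{kk}, the last component of the solution
to the Yule-Walker system G_k phi = r_k where
  (G_k)_{ij} = rho(|i - j|), (r_k)_i = rho(i), i,j = 1..k.
Equivalently, Durbin-Levinson gives phi_{kk} iteratively:
  phi_{11} = rho(1)
  phi_{kk} = [rho(k) - sum_{j=1..k-1} phi_{k-1,j} rho(k-j)]
            / [1 - sum_{j=1..k-1} phi_{k-1,j} rho(j)],
  phi_{k,j} = phi_{k-1,j} - phi_{kk} phi_{k-1,k-j},  j = 1..k-1.
Step k = 1:
  phi_11 = rho(1) = 0.1191.
Step k = 2:
  phi_22 = [rho(2) - phi_11 rho(1)] / [1 - phi_11 rho(1)] = [-0.0247 - (0.1191)(0.1191)] / [1 - (0.1191)(0.1191)]
         = -0.03888481 / 0.98581519 = -0.039444.
  Update: phi_21 = phi_11 - phi_22 phi_11 = 0.1191 - (-0.039444)(0.1191) = 0.123798.
Step k = 3:
  phi_33 = [rho(3) - phi_21 rho(2) - phi_22 rho(1)] / [1 - phi_21 rho(1) - phi_22 rho(2)]
    numerator   = -0.7027 - (0.123798)(-0.0247) - (-0.039444)(0.1191) = -0.69494438
    denominator = 1 - (0.123798)(0.1191) - (-0.039444)(-0.0247) = 0.98428141
  phi_33 = -0.69494438 / 0.98428141 = -0.706.
Therefore phi_{33} = -0.7060.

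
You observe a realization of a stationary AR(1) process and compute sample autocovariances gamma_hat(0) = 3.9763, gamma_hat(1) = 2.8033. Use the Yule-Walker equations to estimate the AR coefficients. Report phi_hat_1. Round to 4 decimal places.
\hat\phi_{1} = 0.7050

The Yule-Walker equations for an AR(p) process read, in matrix form,
  Gamma_p phi = r_p,   with   (Gamma_p)_{ij} = gamma(|i - j|),
                       (r_p)_i = gamma(i),   i,j = 1..p.
Substitute the sample gammas (Toeplitz matrix and right-hand side of size 1):
  Gamma_p = [[3.9763]]
  r_p     = [2.8033]
With p = 1 this is the single equation gamma(0) phi_1 = gamma(1):
  phi_hat_1 = gamma(1) / gamma(0) = 2.8033 / 3.9763 = 0.7050.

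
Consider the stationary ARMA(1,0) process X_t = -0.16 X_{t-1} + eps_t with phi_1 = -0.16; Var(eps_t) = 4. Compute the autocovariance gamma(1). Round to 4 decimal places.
\gamma(1) = -0.6568

Multiply the model equation by X_{t-k} and take expectations. With theta_0 = psi_0 = 1 and psi_j the MA(infinity) weights, this gives
  gamma(k) - sum_i phi_i gamma(k-i) = c_k,
  c_k = sigma^2 * sum_{j=k..q} theta_j psi_{j-k}   (c_k = 0 for k > q),
using gamma(-m) = gamma(m).
Pure AR (q = 0): c_0 = sigma^2 = 4, c_k = 0 for k >= 1.
Equations for k = 0 and k = 1 (AR order 1):
  gamma(0) = phi_1 gamma(1) + c_0
  gamma(1) = phi_1 gamma(0) + c_1
Substituting the second into the first: gamma(0) (1 - phi_1^2) = c_0 + phi_1 c_1, so
  gamma(0) = c_0 / (1 - phi_1^2) = 4 / (1 - (-0.16)^2) = 4 / 0.9744 = 4.10509.
  gamma(1) = phi_1 gamma(0) = (-0.16)(4.10509) = -0.656814.
Therefore gamma(1) = -0.6568 (to 4 decimal places).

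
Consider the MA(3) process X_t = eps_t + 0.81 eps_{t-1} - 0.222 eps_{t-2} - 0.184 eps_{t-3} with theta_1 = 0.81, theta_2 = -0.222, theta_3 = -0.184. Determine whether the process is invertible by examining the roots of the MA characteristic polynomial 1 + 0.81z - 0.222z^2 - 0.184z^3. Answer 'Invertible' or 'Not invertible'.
\text{Invertible}

The MA(q) characteristic polynomial is P(z) = 1 + 0.81z - 0.222z^2 - 0.184z^3.
Invertibility requires all roots to lie outside the unit circle, i.e. |z| > 1 for every root.
Degree 3: look for a simple real root z0 first, then factor out (1 - z/z0) and solve the remaining quadratic.
Testing z0 = -1.25: P(-1.25) = 1 + (0.81)(-1.25) + (-0.222)(-1.25)^2 + (-0.184)(-1.25)^3
  = 1 + (-1.0125) + (-0.346875) + (0.359375) = 0.  So z_0 = -1.25 is a root, |z_0| = 1.25.
Divide out the factor (1 + 0.8 z) = (1 - z/z0) (since 1/z0 = -0.8):
  P(z) = (1 + 0.8 z)(1 + (0.01) z + (-0.23) z^2)
  [check: z-coef 0.01 - (-0.8) = 0.81; z^2-coef -0.23 - (-0.8)(0.01) = -0.222; z^3-coef -(-0.8)(-0.23) = -0.184.]
Remaining roots from the quadratic factor 1 + (0.01) z + (-0.23) z^2:
  Set 1 + (0.01) z + (-0.23) z^2 = 0, i.e. a z^2 + b z + c = 0 with a = -0.23, b = 0.01, c = 1.
  Discriminant D = b^2 - 4ac = (0.01)^2 - 4*(-0.23)*1 = 0.0001 - (-0.92) = 0.9201.
  D >= 0, so the roots are real: z = (-b +/- sqrt(D)) / (2a) = (-0.01 +/- 0.959218) / (-0.46).
    z_1 = (-0.01 + 0.959218) / (-0.46) = -2.0635,   |z_1| = 2.0635.
    z_2 = (-0.01 - 0.959218) / (-0.46) = 2.107,   |z_2| = 2.107.
Moduli of all roots: 1.2500, 2.0635, 2.1070.
All moduli strictly greater than 1? Yes.
Verdict: Invertible.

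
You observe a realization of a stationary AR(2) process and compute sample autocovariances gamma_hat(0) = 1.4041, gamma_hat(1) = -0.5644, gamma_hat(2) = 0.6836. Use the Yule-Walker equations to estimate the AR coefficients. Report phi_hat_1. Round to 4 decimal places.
\hat\phi_{1} = -0.2460

The Yule-Walker equations for an AR(p) process read, in matrix form,
  Gamma_p phi = r_p,   with   (Gamma_p)_{ij} = gamma(|i - j|),
                       (r_p)_i = gamma(i),   i,j = 1..p.
Substitute the sample gammas (Toeplitz matrix and right-hand side of size 2):
  Gamma_p = [[1.4041, -0.5644], [-0.5644, 1.4041]]
  r_p     = [-0.5644, 0.6836]
Written out:
  1.4041 phi_1 - 0.5644 phi_2 = -0.5644
  -0.5644 phi_1 + 1.4041 phi_2 = 0.6836
Solve by Cramer's rule:
  det = gamma(0)^2 - gamma(1)^2 = (1.4041)^2 - (-0.5644)^2 = 1.97149681 - 0.31854736 = 1.65294945
  phi_hat_1 = [gamma(1) gamma(0) - gamma(1) gamma(2)] / det = [(-0.5644)(1.4041) - (-0.5644)(0.6836)] / 1.65294945 = -0.4066502 / 1.65294945 = -0.246
  phi_hat_2 = [gamma(0) gamma(2) - gamma(1)^2] / det = [(1.4041)(0.6836) - (-0.5644)^2] / 1.65294945 = 0.6412954 / 1.65294945 = 0.388
So phi_hat = [-0.2460, 0.3880].
Therefore phi_hat_1 = -0.2460.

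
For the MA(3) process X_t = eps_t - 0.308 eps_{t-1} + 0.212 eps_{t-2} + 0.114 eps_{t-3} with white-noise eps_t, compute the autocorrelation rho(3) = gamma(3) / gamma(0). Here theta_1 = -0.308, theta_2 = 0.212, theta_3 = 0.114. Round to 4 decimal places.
\rho(3) = 0.0989

For an MA(q) process with theta_0 = 1, the autocovariance is
  gamma(k) = sigma^2 * sum_{i=0..q-k} theta_i * theta_{i+k},
and rho(k) = gamma(k) / gamma(0). Sigma^2 cancels.
  numerator   = (1)*(0.114) = 0.114.
  denominator = (1)^2 + (-0.308)^2 + (0.212)^2 + (0.114)^2 = 1.152804.
  rho(3) = 0.114 / 1.152804 = 0.0989.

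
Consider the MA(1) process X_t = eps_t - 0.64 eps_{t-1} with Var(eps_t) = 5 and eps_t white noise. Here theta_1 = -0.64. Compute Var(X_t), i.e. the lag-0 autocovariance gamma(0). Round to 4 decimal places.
\gamma(0) = 7.0480

For an MA(q) process X_t = eps_t + sum_i theta_i eps_{t-i} with
Var(eps_t) = sigma^2, the variance is
  gamma(0) = sigma^2 * (1 + sum_i theta_i^2).
  sum_i theta_i^2 = (-0.64)^2 = 0.4096.
  gamma(0) = 5 * (1 + 0.4096) = 5 * 1.4096 = 7.048, which rounds to 7.0480.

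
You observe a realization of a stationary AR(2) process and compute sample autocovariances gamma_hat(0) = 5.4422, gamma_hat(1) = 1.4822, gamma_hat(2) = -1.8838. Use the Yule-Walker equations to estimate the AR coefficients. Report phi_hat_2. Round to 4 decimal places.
\hat\phi_{2} = -0.4540

The Yule-Walker equations for an AR(p) process read, in matrix form,
  Gamma_p phi = r_p,   with   (Gamma_p)_{ij} = gamma(|i - j|),
                       (r_p)_i = gamma(i),   i,j = 1..p.
Substitute the sample gammas (Toeplitz matrix and right-hand side of size 2):
  Gamma_p = [[5.4422, 1.4822], [1.4822, 5.4422]]
  r_p     = [1.4822, -1.8838]
Written out:
  5.4422 phi_1 + 1.4822 phi_2 = 1.4822
  1.4822 phi_1 + 5.4422 phi_2 = -1.8838
Solve by Cramer's rule:
  det = gamma(0)^2 - gamma(1)^2 = (5.4422)^2 - (1.4822)^2 = 29.61754084 - 2.19691684 = 27.420624
  phi_hat_1 = [gamma(1) gamma(0) - gamma(1) gamma(2)] / det = [(1.4822)(5.4422) - (1.4822)(-1.8838)] / 27.420624 = 10.8585972 / 27.420624 = 0.396
  phi_hat_2 = [gamma(0) gamma(2) - gamma(1)^2] / det = [(5.4422)(-1.8838) - (1.4822)^2] / 27.420624 = -12.4489332 / 27.420624 = -0.454
So phi_hat = [0.3960, -0.4540].
Therefore phi_hat_2 = -0.4540.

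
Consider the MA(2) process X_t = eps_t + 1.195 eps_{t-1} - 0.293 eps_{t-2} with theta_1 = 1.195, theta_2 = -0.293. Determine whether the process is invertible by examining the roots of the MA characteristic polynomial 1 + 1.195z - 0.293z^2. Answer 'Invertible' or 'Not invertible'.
\text{Not invertible}

The MA(q) characteristic polynomial is P(z) = 1 + 1.195z - 0.293z^2.
Invertibility requires all roots to lie outside the unit circle, i.e. |z| > 1 for every root.
Set 1 + (1.195) z + (-0.293) z^2 = 0, i.e. a z^2 + b z + c = 0 with a = -0.293, b = 1.195, c = 1.
Discriminant D = b^2 - 4ac = (1.195)^2 - 4*(-0.293)*1 = 1.428025 - (-1.172) = 2.600025.
D >= 0, so the roots are real: z = (-b +/- sqrt(D)) / (2a) = (-1.195 +/- 1.612459) / (-0.586).
  z_1 = (-1.195 + 1.612459) / (-0.586) = -0.7124,   |z_1| = 0.7124.
  z_2 = (-1.195 - 1.612459) / (-0.586) = 4.7909,   |z_2| = 4.7909.
Moduli of all roots: 0.7124, 4.7909.
All moduli strictly greater than 1? No.
Verdict: Not invertible.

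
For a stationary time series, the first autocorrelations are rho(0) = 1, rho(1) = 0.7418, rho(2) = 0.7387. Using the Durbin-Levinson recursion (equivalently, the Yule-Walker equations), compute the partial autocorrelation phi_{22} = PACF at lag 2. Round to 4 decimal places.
\phi_{22} = 0.4190

The PACF at lag k is phi_{kk}, the last component of the solution
to the Yule-Walker system G_k phi = r_k where
  (G_k)_{ij} = rho(|i - j|), (r_k)_i = rho(i), i,j = 1..k.
Equivalently, Durbin-Levinson gives phi_{kk} iteratively:
  phi_{11} = rho(1)
  phi_{kk} = [rho(k) - sum_{j=1..k-1} phi_{k-1,j} rho(k-j)]
            / [1 - sum_{j=1..k-1} phi_{k-1,j} rho(j)],
  phi_{k,j} = phi_{k-1,j} - phi_{kk} phi_{k-1,k-j},  j = 1..k-1.
Step k = 1:
  phi_11 = rho(1) = 0.7418.
Step k = 2:
  phi_22 = [rho(2) - phi_11 rho(1)] / [1 - phi_11 rho(1)] = [0.7387 - (0.7418)(0.7418)] / [1 - (0.7418)(0.7418)]
         = 0.18843276 / 0.44973276 = 0.419.
Therefore phi_{22} = 0.4190.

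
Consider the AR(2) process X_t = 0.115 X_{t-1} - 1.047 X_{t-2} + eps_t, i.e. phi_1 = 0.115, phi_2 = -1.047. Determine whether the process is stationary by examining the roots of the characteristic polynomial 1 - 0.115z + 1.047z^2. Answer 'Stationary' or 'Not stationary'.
\text{Not stationary}

The AR(p) characteristic polynomial is P(z) = 1 - 0.115z + 1.047z^2.
Stationarity requires all roots to lie outside the unit circle, i.e. |z| > 1 for every root.
Set 1 + (-0.115) z + (1.047) z^2 = 0, i.e. a z^2 + b z + c = 0 with a = 1.047, b = -0.115, c = 1.
Discriminant D = b^2 - 4ac = (-0.115)^2 - 4*(1.047)*1 = 0.013225 - (4.188) = -4.174775.
D < 0, so the roots are the complex-conjugate pair z = (-b +/- i sqrt(-D)) / (2a) = 0.0549 +/- 0.9758i.
For a conjugate pair |z|^2 = z * conj(z) = (product of roots) = c/a = 1/(1.047) = 0.95511, so |z| = sqrt(0.95511) = 0.9773 for both roots.
Moduli of all roots: 0.9773, 0.9773.
All moduli strictly greater than 1? No.
Verdict: Not stationary.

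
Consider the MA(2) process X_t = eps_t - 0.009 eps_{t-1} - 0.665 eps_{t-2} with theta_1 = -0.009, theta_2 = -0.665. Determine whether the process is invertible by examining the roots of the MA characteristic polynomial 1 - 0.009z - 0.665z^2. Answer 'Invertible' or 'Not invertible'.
\text{Invertible}

The MA(q) characteristic polynomial is P(z) = 1 - 0.009z - 0.665z^2.
Invertibility requires all roots to lie outside the unit circle, i.e. |z| > 1 for every root.
Set 1 + (-0.009) z + (-0.665) z^2 = 0, i.e. a z^2 + b z + c = 0 with a = -0.665, b = -0.009, c = 1.
Discriminant D = b^2 - 4ac = (-0.009)^2 - 4*(-0.665)*1 = 0.000081 - (-2.66) = 2.660081.
D >= 0, so the roots are real: z = (-b +/- sqrt(D)) / (2a) = (0.009 +/- 1.630975) / (-1.33).
  z_1 = (0.009 + 1.630975) / (-1.33) = -1.2331,   |z_1| = 1.2331.
  z_2 = (0.009 - 1.630975) / (-1.33) = 1.2195,   |z_2| = 1.2195.
Moduli of all roots: 1.2331, 1.2195.
All moduli strictly greater than 1? Yes.
Verdict: Invertible.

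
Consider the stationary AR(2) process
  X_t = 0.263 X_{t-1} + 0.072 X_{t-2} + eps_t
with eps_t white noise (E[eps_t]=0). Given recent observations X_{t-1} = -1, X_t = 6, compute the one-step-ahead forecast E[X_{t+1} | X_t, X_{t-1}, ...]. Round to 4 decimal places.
E[X_{t+1} \mid \mathcal F_t] = 1.5060

For an AR(p) model X_t = c + sum_i phi_i X_{t-i} + eps_t, the
one-step-ahead conditional mean is
  E[X_{t+1} | X_t, ...] = c + sum_i phi_i X_{t+1-i}.
Substitute known values:
  E[X_{t+1} | ...] = (0.263) * (6) + (0.072) * (-1)
                   = 1.5060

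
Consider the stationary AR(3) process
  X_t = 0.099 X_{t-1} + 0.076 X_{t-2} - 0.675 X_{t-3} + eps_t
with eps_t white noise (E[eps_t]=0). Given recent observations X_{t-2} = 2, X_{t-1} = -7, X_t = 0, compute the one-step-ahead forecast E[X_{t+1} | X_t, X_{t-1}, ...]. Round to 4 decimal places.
E[X_{t+1} \mid \mathcal F_t] = -1.8820

For an AR(p) model X_t = c + sum_i phi_i X_{t-i} + eps_t, the
one-step-ahead conditional mean is
  E[X_{t+1} | X_t, ...] = c + sum_i phi_i X_{t+1-i}.
Substitute known values:
  E[X_{t+1} | ...] = (0.099) * (0) + (0.076) * (-7) + (-0.675) * (2)
                   = -1.8820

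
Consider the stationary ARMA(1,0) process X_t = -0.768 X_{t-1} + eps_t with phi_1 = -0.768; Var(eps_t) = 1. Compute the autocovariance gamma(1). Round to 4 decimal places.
\gamma(1) = -1.8724

Multiply the model equation by X_{t-k} and take expectations. With theta_0 = psi_0 = 1 and psi_j the MA(infinity) weights, this gives
  gamma(k) - sum_i phi_i gamma(k-i) = c_k,
  c_k = sigma^2 * sum_{j=k..q} theta_j psi_{j-k}   (c_k = 0 for k > q),
using gamma(-m) = gamma(m).
Pure AR (q = 0): c_0 = sigma^2 = 1, c_k = 0 for k >= 1.
Equations for k = 0 and k = 1 (AR order 1):
  gamma(0) = phi_1 gamma(1) + c_0
  gamma(1) = phi_1 gamma(0) + c_1
Substituting the second into the first: gamma(0) (1 - phi_1^2) = c_0 + phi_1 c_1, so
  gamma(0) = c_0 / (1 - phi_1^2) = 1 / (1 - (-0.768)^2) = 1 / 0.410176 = 2.437978.
  gamma(1) = phi_1 gamma(0) = (-0.768)(2.437978) = -1.872367.
Therefore gamma(1) = -1.8724 (to 4 decimal places).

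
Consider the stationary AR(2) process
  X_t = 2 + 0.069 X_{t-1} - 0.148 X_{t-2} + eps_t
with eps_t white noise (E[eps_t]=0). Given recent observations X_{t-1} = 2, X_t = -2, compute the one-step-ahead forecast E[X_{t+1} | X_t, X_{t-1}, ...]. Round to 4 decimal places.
E[X_{t+1} \mid \mathcal F_t] = 1.5660

For an AR(p) model X_t = c + sum_i phi_i X_{t-i} + eps_t, the
one-step-ahead conditional mean is
  E[X_{t+1} | X_t, ...] = c + sum_i phi_i X_{t+1-i}.
Substitute known values:
  E[X_{t+1} | ...] = 2 + (0.069) * (-2) + (-0.148) * (2)
                   = 1.5660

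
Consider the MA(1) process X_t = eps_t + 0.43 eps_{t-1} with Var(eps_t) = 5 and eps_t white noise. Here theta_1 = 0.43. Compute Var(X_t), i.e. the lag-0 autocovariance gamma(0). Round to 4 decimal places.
\gamma(0) = 5.9245

For an MA(q) process X_t = eps_t + sum_i theta_i eps_{t-i} with
Var(eps_t) = sigma^2, the variance is
  gamma(0) = sigma^2 * (1 + sum_i theta_i^2).
  sum_i theta_i^2 = (0.43)^2 = 0.1849.
  gamma(0) = 5 * (1 + 0.1849) = 5 * 1.1849 = 5.9245.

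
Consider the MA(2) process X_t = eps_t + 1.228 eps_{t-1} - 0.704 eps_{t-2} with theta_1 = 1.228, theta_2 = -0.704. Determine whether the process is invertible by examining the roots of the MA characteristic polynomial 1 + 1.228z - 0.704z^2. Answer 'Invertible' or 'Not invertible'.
\text{Not invertible}

The MA(q) characteristic polynomial is P(z) = 1 + 1.228z - 0.704z^2.
Invertibility requires all roots to lie outside the unit circle, i.e. |z| > 1 for every root.
Set 1 + (1.228) z + (-0.704) z^2 = 0, i.e. a z^2 + b z + c = 0 with a = -0.704, b = 1.228, c = 1.
Discriminant D = b^2 - 4ac = (1.228)^2 - 4*(-0.704)*1 = 1.507984 - (-2.816) = 4.323984.
D >= 0, so the roots are real: z = (-b +/- sqrt(D)) / (2a) = (-1.228 +/- 2.079419) / (-1.408).
  z_1 = (-1.228 + 2.079419) / (-1.408) = -0.6047,   |z_1| = 0.6047.
  z_2 = (-1.228 - 2.079419) / (-1.408) = 2.349,   |z_2| = 2.349.
Moduli of all roots: 0.6047, 2.3490.
All moduli strictly greater than 1? No.
Verdict: Not invertible.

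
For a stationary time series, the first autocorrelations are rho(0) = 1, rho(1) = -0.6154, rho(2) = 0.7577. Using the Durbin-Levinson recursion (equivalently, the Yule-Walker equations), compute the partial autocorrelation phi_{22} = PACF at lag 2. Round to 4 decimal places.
\phi_{22} = 0.6100

The PACF at lag k is phi_{kk}, the last component of the solution
to the Yule-Walker system G_k phi = r_k where
  (G_k)_{ij} = rho(|i - j|), (r_k)_i = rho(i), i,j = 1..k.
Equivalently, Durbin-Levinson gives phi_{kk} iteratively:
  phi_{11} = rho(1)
  phi_{kk} = [rho(k) - sum_{j=1..k-1} phi_{k-1,j} rho(k-j)]
            / [1 - sum_{j=1..k-1} phi_{k-1,j} rho(j)],
  phi_{k,j} = phi_{k-1,j} - phi_{kk} phi_{k-1,k-j},  j = 1..k-1.
Step k = 1:
  phi_11 = rho(1) = -0.6154.
Step k = 2:
  phi_22 = [rho(2) - phi_11 rho(1)] / [1 - phi_11 rho(1)] = [0.7577 - (-0.6154)(-0.6154)] / [1 - (-0.6154)(-0.6154)]
         = 0.37898284 / 0.62128284 = 0.61.
Therefore phi_{22} = 0.6100.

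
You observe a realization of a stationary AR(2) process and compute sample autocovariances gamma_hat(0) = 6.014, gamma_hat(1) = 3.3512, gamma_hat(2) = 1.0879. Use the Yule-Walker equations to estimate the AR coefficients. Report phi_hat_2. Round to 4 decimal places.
\hat\phi_{2} = -0.1880

The Yule-Walker equations for an AR(p) process read, in matrix form,
  Gamma_p phi = r_p,   with   (Gamma_p)_{ij} = gamma(|i - j|),
                       (r_p)_i = gamma(i),   i,j = 1..p.
Substitute the sample gammas (Toeplitz matrix and right-hand side of size 2):
  Gamma_p = [[6.014, 3.3512], [3.3512, 6.014]]
  r_p     = [3.3512, 1.0879]
Written out:
  6.014 phi_1 + 3.3512 phi_2 = 3.3512
  3.3512 phi_1 + 6.014 phi_2 = 1.0879
Solve by Cramer's rule:
  det = gamma(0)^2 - gamma(1)^2 = (6.014)^2 - (3.3512)^2 = 36.168196 - 11.23054144 = 24.93765456
  phi_hat_1 = [gamma(1) gamma(0) - gamma(1) gamma(2)] / det = [(3.3512)(6.014) - (3.3512)(1.0879)] / 24.93765456 = 16.50834632 / 24.93765456 = 0.662
  phi_hat_2 = [gamma(0) gamma(2) - gamma(1)^2] / det = [(6.014)(1.0879) - (3.3512)^2] / 24.93765456 = -4.68791084 / 24.93765456 = -0.188
So phi_hat = [0.6620, -0.1880].
Therefore phi_hat_2 = -0.1880.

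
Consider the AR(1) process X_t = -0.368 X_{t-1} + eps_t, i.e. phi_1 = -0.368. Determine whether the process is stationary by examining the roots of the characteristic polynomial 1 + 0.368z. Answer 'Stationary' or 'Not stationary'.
\text{Stationary}

The AR(p) characteristic polynomial is P(z) = 1 + 0.368z.
Stationarity requires all roots to lie outside the unit circle, i.e. |z| > 1 for every root.
This is linear in z: 1 + (0.368) z = 0  =>  z = -1/(0.368) = -2.717391,  |z| = 2.717391.
Moduli of all roots: 2.7174.
All moduli strictly greater than 1? Yes.
Verdict: Stationary.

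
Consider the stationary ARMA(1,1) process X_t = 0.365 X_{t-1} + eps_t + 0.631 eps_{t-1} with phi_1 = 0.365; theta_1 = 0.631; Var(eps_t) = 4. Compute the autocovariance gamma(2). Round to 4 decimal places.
\gamma(2) = 2.0641

Multiply the model equation by X_{t-k} and take expectations. With theta_0 = psi_0 = 1 and psi_j the MA(infinity) weights, this gives
  gamma(k) - sum_i phi_i gamma(k-i) = c_k,
  c_k = sigma^2 * sum_{j=k..q} theta_j psi_{j-k}   (c_k = 0 for k > q),
using gamma(-m) = gamma(m).
psi-weights needed (psi_j = theta_j + sum_i phi_i psi_{j-i}):
  psi_1 = theta_1 + phi_1 = 0.631 + (0.365) = 0.996
Right-hand sides:
  c_0 = sigma^2 (1 + theta_1 psi_1) = 4 * (1 + (0.631)(0.996)) = 4 * 1.628476 = 6.513904
  c_1 = sigma^2 theta_1 = 4 * (0.631) = 2.524
  c_2 = 0
Equations for k = 0 and k = 1 (AR order 1):
  gamma(0) = phi_1 gamma(1) + c_0
  gamma(1) = phi_1 gamma(0) + c_1
Substituting the second into the first: gamma(0) (1 - phi_1^2) = c_0 + phi_1 c_1, so
  gamma(0) = (c_0 + phi_1 c_1) / (1 - phi_1^2) = (6.513904 + (0.365)(2.524)) / (1 - (0.365)^2) = 7.435164 / 0.866775 = 8.577963.
  gamma(1) = phi_1 gamma(0) + c_1 = (0.365)(8.577963) + (2.524) = 5.654957.
For k = 2 (> q): gamma(2) = phi_1 gamma(1) = (0.365)(5.654957) = 2.064059.
Therefore gamma(2) = 2.0641 (to 4 decimal places).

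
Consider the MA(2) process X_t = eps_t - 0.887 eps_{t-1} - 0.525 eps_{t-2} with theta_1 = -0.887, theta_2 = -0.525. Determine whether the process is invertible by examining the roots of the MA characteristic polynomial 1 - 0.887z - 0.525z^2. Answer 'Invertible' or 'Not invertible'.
\text{Not invertible}

The MA(q) characteristic polynomial is P(z) = 1 - 0.887z - 0.525z^2.
Invertibility requires all roots to lie outside the unit circle, i.e. |z| > 1 for every root.
Set 1 + (-0.887) z + (-0.525) z^2 = 0, i.e. a z^2 + b z + c = 0 with a = -0.525, b = -0.887, c = 1.
Discriminant D = b^2 - 4ac = (-0.887)^2 - 4*(-0.525)*1 = 0.786769 - (-2.1) = 2.886769.
D >= 0, so the roots are real: z = (-b +/- sqrt(D)) / (2a) = (0.887 +/- 1.699049) / (-1.05).
  z_1 = (0.887 + 1.699049) / (-1.05) = -2.4629,   |z_1| = 2.4629.
  z_2 = (0.887 - 1.699049) / (-1.05) = 0.7734,   |z_2| = 0.7734.
Moduli of all roots: 2.4629, 0.7734.
All moduli strictly greater than 1? No.
Verdict: Not invertible.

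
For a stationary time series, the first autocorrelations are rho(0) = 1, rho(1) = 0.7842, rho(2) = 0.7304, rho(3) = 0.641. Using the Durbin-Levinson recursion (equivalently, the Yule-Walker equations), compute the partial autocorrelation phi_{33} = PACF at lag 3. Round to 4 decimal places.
\phi_{33} = 0.0138

The PACF at lag k is phi_{kk}, the last component of the solution
to the Yule-Walker system G_k phi = r_k where
  (G_k)_{ij} = rho(|i - j|), (r_k)_i = rho(i), i,j = 1..k.
Equivalently, Durbin-Levinson gives phi_{kk} iteratively:
  phi_{11} = rho(1)
  phi_{kk} = [rho(k) - sum_{j=1..k-1} phi_{k-1,j} rho(k-j)]
            / [1 - sum_{j=1..k-1} phi_{k-1,j} rho(j)],
  phi_{k,j} = phi_{k-1,j} - phi_{kk} phi_{k-1,k-j},  j = 1..k-1.
Step k = 1:
  phi_11 = rho(1) = 0.7842.
Step k = 2:
  phi_22 = [rho(2) - phi_11 rho(1)] / [1 - phi_11 rho(1)] = [0.7304 - (0.7842)(0.7842)] / [1 - (0.7842)(0.7842)]
         = 0.11543036 / 0.38503036 = 0.299795.
  Update: phi_21 = phi_11 - phi_22 phi_11 = 0.7842 - (0.299795)(0.7842) = 0.5491.
Step k = 3:
  phi_33 = [rho(3) - phi_21 rho(2) - phi_22 rho(1)] / [1 - phi_21 rho(1) - phi_22 rho(2)]
    numerator   = 0.641 - (0.5491)(0.7304) - (0.299795)(0.7842) = 0.00483746
    denominator = 1 - (0.5491)(0.7842) - (0.299795)(0.7304) = 0.35042486
  phi_33 = 0.00483746 / 0.35042486 = 0.0138.
Therefore phi_{33} = 0.0138.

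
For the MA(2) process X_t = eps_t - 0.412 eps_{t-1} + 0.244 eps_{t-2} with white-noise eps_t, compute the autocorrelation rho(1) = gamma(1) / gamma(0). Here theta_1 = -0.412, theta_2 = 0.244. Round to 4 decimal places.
\rho(1) = -0.4169

For an MA(q) process with theta_0 = 1, the autocovariance is
  gamma(k) = sigma^2 * sum_{i=0..q-k} theta_i * theta_{i+k},
and rho(k) = gamma(k) / gamma(0). Sigma^2 cancels.
  numerator   = (1)*(-0.412) + (-0.412)*(0.244) = -0.512528.
  denominator = (1)^2 + (-0.412)^2 + (0.244)^2 = 1.22928.
  rho(1) = -0.512528 / 1.22928 = -0.4169.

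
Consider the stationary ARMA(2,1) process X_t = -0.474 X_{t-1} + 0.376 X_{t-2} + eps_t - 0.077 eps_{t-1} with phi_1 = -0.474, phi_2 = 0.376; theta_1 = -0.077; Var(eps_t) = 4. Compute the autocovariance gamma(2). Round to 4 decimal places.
\gamma(2) = 9.3371

Multiply the model equation by X_{t-k} and take expectations. With theta_0 = psi_0 = 1 and psi_j the MA(infinity) weights, this gives
  gamma(k) - sum_i phi_i gamma(k-i) = c_k,
  c_k = sigma^2 * sum_{j=k..q} theta_j psi_{j-k}   (c_k = 0 for k > q),
using gamma(-m) = gamma(m).
psi-weights needed (psi_j = theta_j + sum_i phi_i psi_{j-i}):
  psi_1 = theta_1 + phi_1 = -0.077 + (-0.474) = -0.551
Right-hand sides:
  c_0 = sigma^2 (1 + theta_1 psi_1) = 4 * (1 + (-0.077)(-0.551)) = 4 * 1.042427 = 4.169708
  c_1 = sigma^2 theta_1 = 4 * (-0.077) = -0.308
  c_2 = 0
Equations for k = 0, 1, 2 (AR order 2, c_2 = 0):
  (E0) gamma(0) = phi_1 gamma(1) + phi_2 gamma(2) + c_0
  (E1) gamma(1) = phi_1 gamma(0) + phi_2 gamma(1) + c_1
  (E2) gamma(2) = phi_1 gamma(1) + phi_2 gamma(0)
From (E1): gamma(1) = A gamma(0) + B with
  A = phi_1 / (1 - phi_2) = -0.474 / 0.624 = -0.759615,   B = c_1 / (1 - phi_2) = -0.308 / 0.624 = -0.49359.
Insert (E2) into (E0): gamma(0) (1 - phi_2^2) = phi_1 (1 + phi_2) gamma(1) + c_0.
  phi_1 (1 + phi_2) = (-0.474)(1.376) = -0.652224,   1 - phi_2^2 = 0.858624.
Replace gamma(1) by A gamma(0) + B and collect gamma(0):
  gamma(0) [0.858624 - (-0.652224)(-0.759615)] = (-0.652224)(-0.49359) + 4.169708
  gamma(0) * 0.363185 = 4.491639
  gamma(0) = 4.491639 / 0.363185 = 12.367372.
  gamma(1) = A gamma(0) + B = (-0.759615)(12.367372) + (-0.49359) = -9.888035.
  gamma(2) = phi_1 gamma(1) + phi_2 gamma(0) = (-0.474)(-9.888035) + (0.376)(12.367372) = 9.33706.
Therefore gamma(2) = 9.3371 (to 4 decimal places).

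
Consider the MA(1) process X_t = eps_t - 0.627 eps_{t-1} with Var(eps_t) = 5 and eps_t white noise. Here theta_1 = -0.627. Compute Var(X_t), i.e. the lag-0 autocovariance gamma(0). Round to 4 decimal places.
\gamma(0) = 6.9656

For an MA(q) process X_t = eps_t + sum_i theta_i eps_{t-i} with
Var(eps_t) = sigma^2, the variance is
  gamma(0) = sigma^2 * (1 + sum_i theta_i^2).
  sum_i theta_i^2 = (-0.627)^2 = 0.393129.
  gamma(0) = 5 * (1 + 0.393129) = 5 * 1.393129 = 6.965645, which rounds to 6.9656.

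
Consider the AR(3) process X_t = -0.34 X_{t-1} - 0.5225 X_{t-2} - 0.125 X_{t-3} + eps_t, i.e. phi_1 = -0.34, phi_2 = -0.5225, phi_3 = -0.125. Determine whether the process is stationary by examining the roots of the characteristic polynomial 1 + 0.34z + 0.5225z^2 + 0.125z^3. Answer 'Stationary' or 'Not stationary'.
\text{Stationary}

The AR(p) characteristic polynomial is P(z) = 1 + 0.34z + 0.5225z^2 + 0.125z^3.
Stationarity requires all roots to lie outside the unit circle, i.e. |z| > 1 for every root.
Degree 3: look for a simple real root z0 first, then factor out (1 - z/z0) and solve the remaining quadratic.
Testing z0 = -4: P(-4) = 1 + (0.34)(-4) + (0.5225)(-4)^2 + (0.125)(-4)^3
  = 1 + (-1.36) + (8.36) + (-8) = 0.  So z_0 = -4 is a root, |z_0| = 4.
Divide out the factor (1 + 0.25 z) = (1 - z/z0) (since 1/z0 = -0.25):
  P(z) = (1 + 0.25 z)(1 + (0.09) z + (0.5) z^2)
  [check: z-coef 0.09 - (-0.25) = 0.34; z^2-coef 0.5 - (-0.25)(0.09) = 0.5225; z^3-coef -(-0.25)(0.5) = 0.125.]
Remaining roots from the quadratic factor 1 + (0.09) z + (0.5) z^2:
  Set 1 + (0.09) z + (0.5) z^2 = 0, i.e. a z^2 + b z + c = 0 with a = 0.5, b = 0.09, c = 1.
  Discriminant D = b^2 - 4ac = (0.09)^2 - 4*(0.5)*1 = 0.0081 - (2) = -1.9919.
  D < 0, so the roots are the complex-conjugate pair z = (-b +/- i sqrt(-D)) / (2a) = -0.09 +/- 1.4113i.
  For a conjugate pair |z|^2 = z * conj(z) = (product of roots) = c/a = 1/(0.5) = 2, so |z| = sqrt(2) = 1.4142 for both roots.
Moduli of all roots: 4.0000, 1.4142, 1.4142.
All moduli strictly greater than 1? Yes.
Verdict: Stationary.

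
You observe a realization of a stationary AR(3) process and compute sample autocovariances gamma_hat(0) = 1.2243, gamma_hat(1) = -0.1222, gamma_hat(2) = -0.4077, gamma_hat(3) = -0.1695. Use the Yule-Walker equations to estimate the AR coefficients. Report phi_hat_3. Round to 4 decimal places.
\hat\phi_{3} = -0.2500

The Yule-Walker equations for an AR(p) process read, in matrix form,
  Gamma_p phi = r_p,   with   (Gamma_p)_{ij} = gamma(|i - j|),
                       (r_p)_i = gamma(i),   i,j = 1..p.
Substitute the sample gammas (Toeplitz matrix and right-hand side of size 3):
  Gamma_p = [[1.2243, -0.1222, -0.4077], [-0.1222, 1.2243, -0.1222], [-0.4077, -0.1222, 1.2243]]
  r_p     = [-0.1222, -0.4077, -0.1695]
Written out (R1..R3):
  (R1) 1.2243 phi_1 - 0.1222 phi_2 - 0.4077 phi_3 = -0.1222
  (R2) -0.1222 phi_1 + 1.2243 phi_2 - 0.1222 phi_3 = -0.4077
  (R3) -0.4077 phi_1 - 0.1222 phi_2 + 1.2243 phi_3 = -0.1695
Gaussian elimination:
  R2 <- R2 - (-0.1222/1.2243) R1 = R2 - (-0.099812) R1:  1.212103 phi_2 - 0.162893 phi_3 = -0.419897
  R3 <- R3 - (-0.4077/1.2243) R1 = R3 - (-0.333007) R1:  -0.162893 phi_2 + 1.088533 phi_3 = -0.210193
  R3 <- R3 - (-0.162893/1.212103) R2 = R3 - (-0.134389) R2:  1.066642 phi_3 = -0.266623
Back-substitution:
  phi_hat_3 = -0.266623 / 1.066642 = -0.249965
  phi_hat_2 = (-0.419897 - (-0.162893)(-0.249965)) / 1.212103 = -0.380013
  phi_hat_1 = (-0.1222 - (-0.1222)(-0.380013) - (-0.4077)(-0.249965)) / 1.2243 = -0.220982
So phi_hat = [-0.2210, -0.3800, -0.2500].
Therefore phi_hat_3 = -0.2500.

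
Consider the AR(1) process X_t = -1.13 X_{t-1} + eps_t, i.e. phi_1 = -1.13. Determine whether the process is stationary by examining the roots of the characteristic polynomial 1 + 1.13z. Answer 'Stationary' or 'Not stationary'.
\text{Not stationary}

The AR(p) characteristic polynomial is P(z) = 1 + 1.13z.
Stationarity requires all roots to lie outside the unit circle, i.e. |z| > 1 for every root.
This is linear in z: 1 + (1.13) z = 0  =>  z = -1/(1.13) = -0.884956,  |z| = 0.884956.
Moduli of all roots: 0.8850.
All moduli strictly greater than 1? No.
Verdict: Not stationary.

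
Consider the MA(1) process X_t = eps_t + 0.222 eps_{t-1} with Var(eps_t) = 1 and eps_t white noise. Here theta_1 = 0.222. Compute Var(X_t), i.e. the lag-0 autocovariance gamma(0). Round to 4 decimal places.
\gamma(0) = 1.0493

For an MA(q) process X_t = eps_t + sum_i theta_i eps_{t-i} with
Var(eps_t) = sigma^2, the variance is
  gamma(0) = sigma^2 * (1 + sum_i theta_i^2).
  sum_i theta_i^2 = (0.222)^2 = 0.049284.
  gamma(0) = 1 * (1 + 0.049284) = 1 * 1.049284 = 1.049284, which rounds to 1.0493.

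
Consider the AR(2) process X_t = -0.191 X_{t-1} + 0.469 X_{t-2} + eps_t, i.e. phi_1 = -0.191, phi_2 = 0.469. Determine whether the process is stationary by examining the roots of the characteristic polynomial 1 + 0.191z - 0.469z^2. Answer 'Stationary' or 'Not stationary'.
\text{Stationary}

The AR(p) characteristic polynomial is P(z) = 1 + 0.191z - 0.469z^2.
Stationarity requires all roots to lie outside the unit circle, i.e. |z| > 1 for every root.
Set 1 + (0.191) z + (-0.469) z^2 = 0, i.e. a z^2 + b z + c = 0 with a = -0.469, b = 0.191, c = 1.
Discriminant D = b^2 - 4ac = (0.191)^2 - 4*(-0.469)*1 = 0.036481 - (-1.876) = 1.912481.
D >= 0, so the roots are real: z = (-b +/- sqrt(D)) / (2a) = (-0.191 +/- 1.382925) / (-0.938).
  z_1 = (-0.191 + 1.382925) / (-0.938) = -1.2707,   |z_1| = 1.2707.
  z_2 = (-0.191 - 1.382925) / (-0.938) = 1.678,   |z_2| = 1.678.
Moduli of all roots: 1.2707, 1.6780.
All moduli strictly greater than 1? Yes.
Verdict: Stationary.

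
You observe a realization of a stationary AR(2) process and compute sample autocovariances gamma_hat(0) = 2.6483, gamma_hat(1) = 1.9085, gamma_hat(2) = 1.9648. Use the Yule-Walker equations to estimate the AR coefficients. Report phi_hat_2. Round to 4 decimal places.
\hat\phi_{2} = 0.4631

The Yule-Walker equations for an AR(p) process read, in matrix form,
  Gamma_p phi = r_p,   with   (Gamma_p)_{ij} = gamma(|i - j|),
                       (r_p)_i = gamma(i),   i,j = 1..p.
Substitute the sample gammas (Toeplitz matrix and right-hand side of size 2):
  Gamma_p = [[2.6483, 1.9085], [1.9085, 2.6483]]
  r_p     = [1.9085, 1.9648]
Written out:
  2.6483 phi_1 + 1.9085 phi_2 = 1.9085
  1.9085 phi_1 + 2.6483 phi_2 = 1.9648
Solve by Cramer's rule:
  det = gamma(0)^2 - gamma(1)^2 = (2.6483)^2 - (1.9085)^2 = 7.01349289 - 3.64237225 = 3.37112064
  phi_hat_1 = [gamma(1) gamma(0) - gamma(1) gamma(2)] / det = [(1.9085)(2.6483) - (1.9085)(1.9648)] / 3.37112064 = 1.30445975 / 3.37112064 = 0.387
  phi_hat_2 = [gamma(0) gamma(2) - gamma(1)^2] / det = [(2.6483)(1.9648) - (1.9085)^2] / 3.37112064 = 1.56100759 / 3.37112064 = 0.4631
So phi_hat = [0.3870, 0.4631].
Therefore phi_hat_2 = 0.4631.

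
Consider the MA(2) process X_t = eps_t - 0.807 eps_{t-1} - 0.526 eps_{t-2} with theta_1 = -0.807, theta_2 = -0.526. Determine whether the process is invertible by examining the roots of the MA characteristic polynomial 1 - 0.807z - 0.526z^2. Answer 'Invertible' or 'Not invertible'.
\text{Not invertible}

The MA(q) characteristic polynomial is P(z) = 1 - 0.807z - 0.526z^2.
Invertibility requires all roots to lie outside the unit circle, i.e. |z| > 1 for every root.
Set 1 + (-0.807) z + (-0.526) z^2 = 0, i.e. a z^2 + b z + c = 0 with a = -0.526, b = -0.807, c = 1.
Discriminant D = b^2 - 4ac = (-0.807)^2 - 4*(-0.526)*1 = 0.651249 - (-2.104) = 2.755249.
D >= 0, so the roots are real: z = (-b +/- sqrt(D)) / (2a) = (0.807 +/- 1.659894) / (-1.052).
  z_1 = (0.807 + 1.659894) / (-1.052) = -2.345,   |z_1| = 2.345.
  z_2 = (0.807 - 1.659894) / (-1.052) = 0.8107,   |z_2| = 0.8107.
Moduli of all roots: 2.3450, 0.8107.
All moduli strictly greater than 1? No.
Verdict: Not invertible.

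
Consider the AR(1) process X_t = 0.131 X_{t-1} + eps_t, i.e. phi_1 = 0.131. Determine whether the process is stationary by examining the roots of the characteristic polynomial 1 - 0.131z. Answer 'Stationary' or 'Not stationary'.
\text{Stationary}

The AR(p) characteristic polynomial is P(z) = 1 - 0.131z.
Stationarity requires all roots to lie outside the unit circle, i.e. |z| > 1 for every root.
This is linear in z: 1 + (-0.131) z = 0  =>  z = -1/(-0.131) = 7.633588,  |z| = 7.633588.
Moduli of all roots: 7.6336.
All moduli strictly greater than 1? Yes.
Verdict: Stationary.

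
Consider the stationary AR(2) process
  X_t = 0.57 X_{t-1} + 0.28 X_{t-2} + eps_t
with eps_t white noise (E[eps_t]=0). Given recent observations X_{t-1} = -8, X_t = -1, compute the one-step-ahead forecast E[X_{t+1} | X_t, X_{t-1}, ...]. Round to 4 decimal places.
E[X_{t+1} \mid \mathcal F_t] = -2.8100

For an AR(p) model X_t = c + sum_i phi_i X_{t-i} + eps_t, the
one-step-ahead conditional mean is
  E[X_{t+1} | X_t, ...] = c + sum_i phi_i X_{t+1-i}.
Substitute known values:
  E[X_{t+1} | ...] = (0.57) * (-1) + (0.28) * (-8)
                   = -2.8100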